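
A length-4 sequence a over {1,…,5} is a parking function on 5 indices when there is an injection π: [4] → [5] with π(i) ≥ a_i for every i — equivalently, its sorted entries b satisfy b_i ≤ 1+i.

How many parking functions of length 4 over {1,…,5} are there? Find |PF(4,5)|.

|PF(4,5)| = 2·6^3 = 2·216 = 432 [KW]
Example (3,2,1,2) → sorted (1,2,2,3): b_i ≤ 1+i ∀i, a PF.

432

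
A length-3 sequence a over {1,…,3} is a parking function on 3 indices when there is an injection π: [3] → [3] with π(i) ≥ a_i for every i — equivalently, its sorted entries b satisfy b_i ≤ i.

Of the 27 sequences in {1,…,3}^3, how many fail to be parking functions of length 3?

Count = 1·4^2 = 1 · 16 = 16 (Konheim–Weiss)
E.g. (3,2,3) → sorted (2,3,3): b_1=2>1, not a PF.
So 27 − 16 = 11 fail.

11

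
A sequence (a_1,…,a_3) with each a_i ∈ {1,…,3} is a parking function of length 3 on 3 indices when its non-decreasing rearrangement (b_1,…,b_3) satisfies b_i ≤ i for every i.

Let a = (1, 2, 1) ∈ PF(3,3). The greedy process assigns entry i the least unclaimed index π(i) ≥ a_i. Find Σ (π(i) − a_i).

Σπ = 3·4/2 = 6 (π permutes [3]); Σa = 1+2+1 = 4; disp = 6−4 = 2.

2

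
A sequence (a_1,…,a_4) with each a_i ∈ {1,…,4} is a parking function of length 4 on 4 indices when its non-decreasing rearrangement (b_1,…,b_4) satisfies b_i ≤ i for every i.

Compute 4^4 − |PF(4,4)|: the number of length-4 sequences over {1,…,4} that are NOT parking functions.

Count = 1·5^3 = 1 · 125 = 125 [KW]
One tuple (3,4,3,3) → sorted (3,3,3,4): b_1=3>1, not a PF.
So 256 − 125 = 131 fail.

131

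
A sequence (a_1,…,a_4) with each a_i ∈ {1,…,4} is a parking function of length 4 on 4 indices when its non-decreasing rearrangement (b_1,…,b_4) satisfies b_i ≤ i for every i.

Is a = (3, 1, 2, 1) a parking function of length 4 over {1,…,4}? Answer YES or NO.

YES

Sorted: b = (1, 1, 2, 3).
  b_1=1 ≤ 1
  b_2=1 ≤ 2
  b_3=2 ≤ 3
  b_4=3 ≤ 4
All bounds hold ⇒ YES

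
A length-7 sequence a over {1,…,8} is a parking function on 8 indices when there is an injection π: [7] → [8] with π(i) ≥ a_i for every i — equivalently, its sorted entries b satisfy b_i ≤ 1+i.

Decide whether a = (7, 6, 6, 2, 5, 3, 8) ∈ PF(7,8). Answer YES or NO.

NO

Rearranged: b = (2, 3, 5, 6, 6, 7, 8).
  b_1=2 ≤ 2
  b_2=3 ≤ 3
  b_3=5 > 4
  fails at i=3 ⇒ NO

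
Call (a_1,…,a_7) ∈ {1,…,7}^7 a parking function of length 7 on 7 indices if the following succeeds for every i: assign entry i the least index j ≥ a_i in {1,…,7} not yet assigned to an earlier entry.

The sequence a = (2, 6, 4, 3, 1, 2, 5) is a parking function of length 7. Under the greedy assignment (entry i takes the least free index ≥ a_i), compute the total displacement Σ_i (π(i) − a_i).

5

Σπ(i) = 1+…+7 = 28; Σa = 2+6+4+3+1+2+5 = 23; disp = 28−23 = 5.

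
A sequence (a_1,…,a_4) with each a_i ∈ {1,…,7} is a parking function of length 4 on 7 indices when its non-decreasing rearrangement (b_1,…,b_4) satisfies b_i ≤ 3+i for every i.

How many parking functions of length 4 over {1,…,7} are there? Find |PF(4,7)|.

|PF| = 4·8^3 = 4·512 = 2048 (Pollak)
One tuple (1,3,2,7) → sorted (1,2,3,7): b_i ≤ 3+i ∀i, a PF.

2048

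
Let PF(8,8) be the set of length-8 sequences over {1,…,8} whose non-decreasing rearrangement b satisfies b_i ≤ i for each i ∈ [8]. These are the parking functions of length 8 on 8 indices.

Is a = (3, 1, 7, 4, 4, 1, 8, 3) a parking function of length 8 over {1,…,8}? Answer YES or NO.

YES

Sorted: b = (1, 1, 3, 3, 4, 4, 7, 8).
  b_1=1 ≤ 1
  b_2=1 ≤ 2
  b_3=3 ≤ 3
  b_4=3 ≤ 4
  b_5=4 ≤ 5
  b_6=4 ≤ 6
  b_7=7 ≤ 7
  b_8=8 ≤ 8
All bounds hold ⇒ YES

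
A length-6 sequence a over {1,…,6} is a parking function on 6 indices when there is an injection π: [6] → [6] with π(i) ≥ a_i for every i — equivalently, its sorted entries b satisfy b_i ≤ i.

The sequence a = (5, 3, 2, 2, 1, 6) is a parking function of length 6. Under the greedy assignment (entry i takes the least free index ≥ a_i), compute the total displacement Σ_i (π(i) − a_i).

2

Σπ(i) = 1+…+6 = 21; Σa = 5+3+2+2+1+6 = 19; disp = 21−19 = 2.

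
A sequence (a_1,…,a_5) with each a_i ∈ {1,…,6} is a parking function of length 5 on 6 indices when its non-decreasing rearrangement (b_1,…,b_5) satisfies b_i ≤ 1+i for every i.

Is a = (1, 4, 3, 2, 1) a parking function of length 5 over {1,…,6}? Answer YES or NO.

Order a: b = (1, 1, 2, 3, 4).
  b_1=1 ≤ 2
  b_2=1 ≤ 3
  b_3=2 ≤ 4
  b_4=3 ≤ 5
  b_5=4 ≤ 6
All bounds hold ⇒ YES

YES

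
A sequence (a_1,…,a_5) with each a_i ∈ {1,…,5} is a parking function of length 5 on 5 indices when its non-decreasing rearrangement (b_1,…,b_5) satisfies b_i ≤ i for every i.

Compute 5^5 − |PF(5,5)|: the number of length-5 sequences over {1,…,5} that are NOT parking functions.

|PF(5,5)| = 1·6^4 = 1×1296 = 1296 (Konheim–Weiss)
Example (1,5,3,5,5) → sorted (1,3,5,5,5): b_2=3>2, not a PF.
Total 3125; non-PF = 3125−1296 = 1829

1829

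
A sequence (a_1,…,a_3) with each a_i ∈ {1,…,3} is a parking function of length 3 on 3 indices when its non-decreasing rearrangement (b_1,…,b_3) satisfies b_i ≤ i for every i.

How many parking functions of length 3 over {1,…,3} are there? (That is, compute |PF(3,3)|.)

Count = (3+1−3)·(3+1)^{3−1} = 1 · 16 = 16 (Konheim–Weiss)
Example (3,1,1) → sorted (1,1,3): b_i ≤ i ∀i, a PF.

16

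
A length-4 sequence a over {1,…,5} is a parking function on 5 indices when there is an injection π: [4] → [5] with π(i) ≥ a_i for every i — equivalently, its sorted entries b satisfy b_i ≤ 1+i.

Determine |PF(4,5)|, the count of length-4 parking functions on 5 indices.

#PF = (6−4)·6^(4−1) = 2 · 216 = 432 (Konheim–Weiss)
One tuple (1,2,4,2) → sorted (1,2,2,4): b_i ≤ 1+i ∀i, a PF.

432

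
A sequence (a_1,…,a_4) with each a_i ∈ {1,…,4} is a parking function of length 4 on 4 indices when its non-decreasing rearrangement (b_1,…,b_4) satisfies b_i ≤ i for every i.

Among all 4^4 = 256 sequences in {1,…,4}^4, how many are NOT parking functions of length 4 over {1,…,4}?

|PF(4,4)| = 1·5^3 = 1×125 = 125 [KW]
Check (4,2,4,4) → sorted (2,4,4,4): b_1=2>1, not a PF.
Total 256; non-PF = 256−125 = 131

131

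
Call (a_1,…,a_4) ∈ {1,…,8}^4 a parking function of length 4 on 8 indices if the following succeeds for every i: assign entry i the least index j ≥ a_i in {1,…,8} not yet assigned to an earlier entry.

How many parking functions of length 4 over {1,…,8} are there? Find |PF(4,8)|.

|PF(4,8)| = (8−4+1)·(8+1)^(4−1) = 5×729 = 3645
One tuple (5,3,4,6) → sorted (3,4,5,6): b_i ≤ 4+i ∀i, a PF.

3645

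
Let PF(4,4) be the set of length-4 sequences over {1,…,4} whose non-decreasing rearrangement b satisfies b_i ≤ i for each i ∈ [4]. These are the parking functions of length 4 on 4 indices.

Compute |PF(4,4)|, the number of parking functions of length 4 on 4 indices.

125

|PF| = 1·5^3 = 1×125 = 125 [KW]
Example (1,2,2,1) → sorted (1,1,2,2): b_i ≤ i ∀i, a PF.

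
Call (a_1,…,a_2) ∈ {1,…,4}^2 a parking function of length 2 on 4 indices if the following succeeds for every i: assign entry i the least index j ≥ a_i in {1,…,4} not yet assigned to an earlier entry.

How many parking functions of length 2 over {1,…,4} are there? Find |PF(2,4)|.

Count = 3·5^1 = 3·5 = 15
Check (3,1) → sorted (1,3): b_i ≤ 2+i ∀i, a PF.

15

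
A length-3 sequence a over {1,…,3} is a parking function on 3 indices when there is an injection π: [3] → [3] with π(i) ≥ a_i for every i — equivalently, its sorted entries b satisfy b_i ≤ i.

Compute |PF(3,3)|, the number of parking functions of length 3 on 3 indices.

|PF| = 1·4^2 = 1×16 = 16 [KW]
E.g. (2,1,1) → sorted (1,1,2): b_i ≤ i ∀i, a PF.

16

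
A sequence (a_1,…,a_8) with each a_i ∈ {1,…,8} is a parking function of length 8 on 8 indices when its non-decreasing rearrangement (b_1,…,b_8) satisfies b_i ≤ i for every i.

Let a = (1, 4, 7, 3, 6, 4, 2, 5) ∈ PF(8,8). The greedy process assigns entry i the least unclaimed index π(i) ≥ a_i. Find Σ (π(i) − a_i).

4

Σπ(i) = 1+…+8 = 36; Σa = 1+4+7+3+6+4+2+5 = 32; disp = 36−32 = 4.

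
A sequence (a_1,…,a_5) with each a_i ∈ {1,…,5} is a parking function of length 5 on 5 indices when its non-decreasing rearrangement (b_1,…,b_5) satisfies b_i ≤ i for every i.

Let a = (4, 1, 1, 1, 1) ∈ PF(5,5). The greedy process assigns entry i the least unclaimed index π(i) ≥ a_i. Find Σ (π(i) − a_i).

Σπ(i) = 1+…+5 = 15; Σa = 4+1+1+1+1 = 8; disp = 15−8 = 7.

7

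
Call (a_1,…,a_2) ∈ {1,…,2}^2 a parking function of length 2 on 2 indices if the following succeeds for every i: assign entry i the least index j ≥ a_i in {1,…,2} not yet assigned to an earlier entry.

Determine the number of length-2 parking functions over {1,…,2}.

|PF| = 1·3^1 = 1 · 3 = 3 (Pollak)
Example (2,1) → sorted (1,2): b_i ≤ i ∀i, a PF.

3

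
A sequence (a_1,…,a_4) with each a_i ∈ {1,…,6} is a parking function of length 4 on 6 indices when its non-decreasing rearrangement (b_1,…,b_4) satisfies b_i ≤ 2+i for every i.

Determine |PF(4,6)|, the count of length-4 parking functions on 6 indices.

1029

#PF = (6−4+1)·(6+1)^(4−1) = 3 · 343 = 1029 [KW]
One tuple (4,5,2,5) → sorted (2,4,5,5): b_i ≤ 2+i ∀i, a PF.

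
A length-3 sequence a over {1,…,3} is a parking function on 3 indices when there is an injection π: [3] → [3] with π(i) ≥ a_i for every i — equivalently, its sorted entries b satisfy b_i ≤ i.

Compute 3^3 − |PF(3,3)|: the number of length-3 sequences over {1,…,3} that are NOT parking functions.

|PF(3,3)| = (4−3)·4^(3−1) = 1·16 = 16 (Konheim–Weiss)
E.g. (3,3,2) → sorted (2,3,3): b_1=2>1, not a PF.
Total 27; non-PF = 27−16 = 11

11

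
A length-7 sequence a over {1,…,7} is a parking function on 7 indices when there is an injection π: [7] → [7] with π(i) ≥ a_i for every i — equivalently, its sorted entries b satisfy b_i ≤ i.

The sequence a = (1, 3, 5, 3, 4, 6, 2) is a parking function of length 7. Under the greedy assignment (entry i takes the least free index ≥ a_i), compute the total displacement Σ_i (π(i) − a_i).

Σπ = 28 ({1..7} each once); Σa = 1+3+5+3+4+6+2 = 24; disp = 28−24 = 4.

4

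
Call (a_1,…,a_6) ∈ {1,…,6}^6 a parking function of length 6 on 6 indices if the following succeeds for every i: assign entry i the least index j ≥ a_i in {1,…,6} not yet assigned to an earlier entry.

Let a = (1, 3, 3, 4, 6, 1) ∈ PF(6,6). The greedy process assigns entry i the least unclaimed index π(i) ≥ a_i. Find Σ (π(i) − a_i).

Σπ(i) = 1+…+6 = 21; Σa = 1+3+3+4+6+1 = 18; disp = 21−18 = 3.

3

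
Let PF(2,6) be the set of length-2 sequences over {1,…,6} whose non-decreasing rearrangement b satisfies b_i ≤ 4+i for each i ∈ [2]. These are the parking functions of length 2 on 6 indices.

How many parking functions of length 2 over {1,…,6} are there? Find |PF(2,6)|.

|PF| = (6+1−2)·(6+1)^{2−1} = 5·7 = 35
Check (2,6) → sorted (2,6): b_i ≤ 4+i ∀i, a PF.

35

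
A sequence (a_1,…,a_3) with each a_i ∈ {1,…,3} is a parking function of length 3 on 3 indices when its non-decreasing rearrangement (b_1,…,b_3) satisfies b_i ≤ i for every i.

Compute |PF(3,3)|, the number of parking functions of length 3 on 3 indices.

|PF| = (4−3)·4^(3−1) = 1×16 = 16 (Pollak)
Example (1,2,3) → sorted (1,2,3): b_i ≤ i ∀i, a PF.

16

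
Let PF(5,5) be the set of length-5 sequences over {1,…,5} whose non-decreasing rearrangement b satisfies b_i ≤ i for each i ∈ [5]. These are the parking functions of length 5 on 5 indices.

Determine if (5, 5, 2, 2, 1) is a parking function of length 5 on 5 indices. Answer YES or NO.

NO

Rearranged: b = (1, 2, 2, 5, 5).
  b_1=1 ≤ 1
  b_2=2 ≤ 2
  b_3=2 ≤ 3
  b_4=5 > 4
  fails at i=4 ⇒ NO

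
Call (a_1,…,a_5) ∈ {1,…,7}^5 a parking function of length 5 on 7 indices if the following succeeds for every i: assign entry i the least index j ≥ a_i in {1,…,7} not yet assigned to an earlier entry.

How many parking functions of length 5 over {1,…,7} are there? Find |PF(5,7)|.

|PF(5,7)| = (7+1−5)·(7+1)^{5−1} = 3 · 4096 = 12288 [KW]
E.g. (3,2,4,1,3) → sorted (1,2,3,3,4): b_i ≤ 2+i ∀i, a PF.

12288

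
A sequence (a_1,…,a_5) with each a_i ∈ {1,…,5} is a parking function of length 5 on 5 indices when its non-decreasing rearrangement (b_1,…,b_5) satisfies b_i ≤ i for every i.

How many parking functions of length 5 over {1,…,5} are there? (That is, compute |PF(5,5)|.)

Count = 1·6^4 = 1 · 1296 = 1296 (Konheim–Weiss)
E.g. (4,4,1,1,1) → sorted (1,1,1,4,4): b_i ≤ i ∀i, a PF.

1296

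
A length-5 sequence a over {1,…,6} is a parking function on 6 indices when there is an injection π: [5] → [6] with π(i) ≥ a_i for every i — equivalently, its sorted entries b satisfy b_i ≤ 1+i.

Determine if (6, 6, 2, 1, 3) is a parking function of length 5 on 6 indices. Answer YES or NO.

Sorted: b = (1, 2, 3, 6, 6).
  b_1=1 ≤ 2
  b_2=2 ≤ 3
  b_3=3 ≤ 4
  b_4=6 > 5
  fails at i=4 ⇒ NO

NO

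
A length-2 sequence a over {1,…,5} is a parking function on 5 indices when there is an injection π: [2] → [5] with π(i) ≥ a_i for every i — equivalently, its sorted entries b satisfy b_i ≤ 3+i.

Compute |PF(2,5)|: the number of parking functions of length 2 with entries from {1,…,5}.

24

|PF(2,5)| = (5+1−2)·(5+1)^{2−1} = 4×6 = 24 (Konheim–Weiss)
Check (4,2) → sorted (2,4): b_i ≤ 3+i ∀i, a PF.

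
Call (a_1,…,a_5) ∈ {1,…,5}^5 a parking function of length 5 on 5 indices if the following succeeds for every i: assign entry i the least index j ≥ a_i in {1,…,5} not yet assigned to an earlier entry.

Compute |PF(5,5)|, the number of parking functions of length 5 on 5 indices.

|PF(5,5)| = (5+1−5)·(5+1)^{5−1} = 1×1296 = 1296 [KW]
One tuple (3,1,2,2,2) → sorted (1,2,2,2,3): b_i ≤ i ∀i, a PF.

1296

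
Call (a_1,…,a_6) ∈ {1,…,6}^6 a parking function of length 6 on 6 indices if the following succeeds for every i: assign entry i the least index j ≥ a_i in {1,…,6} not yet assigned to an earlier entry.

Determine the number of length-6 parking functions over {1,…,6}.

16807

#PF = 1·7^5 = 1 · 16807 = 16807 (Konheim–Weiss)
E.g. (5,4,1,5,2,2) → sorted (1,2,2,4,5,5): b_i ≤ i ∀i, a PF.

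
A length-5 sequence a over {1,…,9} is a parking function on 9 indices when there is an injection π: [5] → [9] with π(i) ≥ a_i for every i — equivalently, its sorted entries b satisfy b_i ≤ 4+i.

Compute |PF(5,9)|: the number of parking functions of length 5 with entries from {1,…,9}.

50000

Count = (10−5)·10^(5−1) = 5 · 10000 = 50000
Example (5,1,1,3,7) → sorted (1,1,3,5,7): b_i ≤ 4+i ∀i, a PF.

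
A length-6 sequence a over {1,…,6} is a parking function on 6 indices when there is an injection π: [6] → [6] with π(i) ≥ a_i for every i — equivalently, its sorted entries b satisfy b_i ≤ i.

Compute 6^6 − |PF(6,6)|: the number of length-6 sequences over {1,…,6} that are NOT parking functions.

Count = (6+1−6)·(6+1)^{6−1} = 1×16807 = 16807
E.g. (5,5,4,4,2,6) → sorted (2,4,4,5,5,6): b_1=2>1, not a PF.
Total 46656; non-PF = 46656−16807 = 29849

29849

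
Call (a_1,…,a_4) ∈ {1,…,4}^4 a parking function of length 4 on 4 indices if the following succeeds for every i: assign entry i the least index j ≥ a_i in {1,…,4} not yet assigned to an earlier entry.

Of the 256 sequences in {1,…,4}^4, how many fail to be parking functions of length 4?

#PF = 1·5^3 = 1 · 125 = 125 [KW]
Example (3,4,4,4) → sorted (3,4,4,4): b_1=3>1, not a PF.
4^4 − 125 = 256 − 125 = 131

131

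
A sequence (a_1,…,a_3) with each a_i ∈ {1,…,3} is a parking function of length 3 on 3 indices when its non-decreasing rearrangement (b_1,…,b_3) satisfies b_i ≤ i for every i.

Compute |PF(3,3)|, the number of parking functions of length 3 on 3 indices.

#PF = (3−3+1)·(3+1)^(3−1) = 1 · 16 = 16 (Pollak)
E.g. (1,1,2) → sorted (1,1,2): b_i ≤ i ∀i, a PF.

16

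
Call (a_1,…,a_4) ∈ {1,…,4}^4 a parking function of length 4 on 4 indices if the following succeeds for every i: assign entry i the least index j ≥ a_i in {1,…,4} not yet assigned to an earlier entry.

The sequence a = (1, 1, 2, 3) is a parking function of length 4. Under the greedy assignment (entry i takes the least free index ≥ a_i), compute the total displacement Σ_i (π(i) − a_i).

Σπ(i) = 1+…+4 = 10; Σa = 1+1+2+3 = 7; disp = 10−7 = 3.

3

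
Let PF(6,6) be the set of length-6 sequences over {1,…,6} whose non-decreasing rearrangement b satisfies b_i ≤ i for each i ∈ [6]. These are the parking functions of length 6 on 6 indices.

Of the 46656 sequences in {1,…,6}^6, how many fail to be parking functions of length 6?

|PF(6,6)| = (7−6)·7^(6−1) = 1·16807 = 16807
Check (4,5,5,6,3,4) → sorted (3,4,4,5,5,6): b_1=3>1, not a PF.
6^6 − 16807 = 46656 − 16807 = 29849

29849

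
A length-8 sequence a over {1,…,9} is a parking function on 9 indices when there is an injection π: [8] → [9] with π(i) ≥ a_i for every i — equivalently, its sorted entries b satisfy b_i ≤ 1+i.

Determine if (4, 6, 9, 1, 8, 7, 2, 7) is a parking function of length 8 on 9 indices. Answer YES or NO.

NO

Order a: b = (1, 2, 4, 6, 7, 7, 8, 9).
  b_1=1 ≤ 2
  b_2=2 ≤ 3
  b_3=4 ≤ 4
  b_4=6 > 5
  fails at i=4 ⇒ NO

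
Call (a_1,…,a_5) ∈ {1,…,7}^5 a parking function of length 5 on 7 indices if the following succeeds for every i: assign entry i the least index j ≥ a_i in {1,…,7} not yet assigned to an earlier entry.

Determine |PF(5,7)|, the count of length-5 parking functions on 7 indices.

Count = (7+1−5)·(7+1)^{5−1} = 3 · 4096 = 12288 [KW]
E.g. (4,1,1,5,5) → sorted (1,1,4,5,5): b_i ≤ 2+i ∀i, a PF.

12288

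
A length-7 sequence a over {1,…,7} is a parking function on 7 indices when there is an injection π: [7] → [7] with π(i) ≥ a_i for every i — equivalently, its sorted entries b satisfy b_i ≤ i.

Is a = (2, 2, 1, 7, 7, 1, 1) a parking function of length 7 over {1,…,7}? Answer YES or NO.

Order a: b = (1, 1, 1, 2, 2, 7, 7).
  b_1=1 ≤ 1
  b_2=1 ≤ 2
  b_3=1 ≤ 3
  b_4=2 ≤ 4
  b_5=2 ≤ 5
  b_6=7 > 6
  fails at i=6 ⇒ NO

NO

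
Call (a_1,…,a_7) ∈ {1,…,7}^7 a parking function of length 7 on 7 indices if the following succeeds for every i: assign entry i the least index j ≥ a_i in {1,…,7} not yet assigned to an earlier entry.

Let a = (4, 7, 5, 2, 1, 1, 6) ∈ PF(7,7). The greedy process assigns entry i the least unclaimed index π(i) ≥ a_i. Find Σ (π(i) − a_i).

Σπ(i) = 1+…+7 = 28; Σa = 4+7+5+2+1+1+6 = 26; disp = 28−26 = 2.

2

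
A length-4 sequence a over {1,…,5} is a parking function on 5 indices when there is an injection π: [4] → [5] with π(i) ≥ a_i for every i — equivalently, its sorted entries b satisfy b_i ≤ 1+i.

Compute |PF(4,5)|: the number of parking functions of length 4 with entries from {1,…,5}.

|PF| = (5+1−4)·(5+1)^{4−1} = 2 · 216 = 432
Example (2,3,2,2) → sorted (2,2,2,3): b_i ≤ 1+i ∀i, a PF.

432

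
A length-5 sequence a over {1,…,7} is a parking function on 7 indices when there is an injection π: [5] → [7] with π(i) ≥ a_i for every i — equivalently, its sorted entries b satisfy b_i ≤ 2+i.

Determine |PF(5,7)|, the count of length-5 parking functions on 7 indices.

#PF = 3·8^4 = 3·4096 = 12288 (Pollak)
One tuple (6,1,2,4,2) → sorted (1,2,2,4,6): b_i ≤ 2+i ∀i, a PF.

12288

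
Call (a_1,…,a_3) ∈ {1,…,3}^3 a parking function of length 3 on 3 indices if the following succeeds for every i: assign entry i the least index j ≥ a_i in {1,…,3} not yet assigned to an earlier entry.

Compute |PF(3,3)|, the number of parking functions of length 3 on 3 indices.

16

|PF(3,3)| = (3+1−3)·(3+1)^{3−1} = 1×16 = 16
Example (1,3,2) → sorted (1,2,3): b_i ≤ i ∀i, a PF.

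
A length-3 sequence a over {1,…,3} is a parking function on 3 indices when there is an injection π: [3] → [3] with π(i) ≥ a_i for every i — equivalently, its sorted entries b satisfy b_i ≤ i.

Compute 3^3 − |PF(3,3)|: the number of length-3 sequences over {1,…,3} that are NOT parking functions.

Count = 1·4^2 = 1·16 = 16 (Pollak)
One tuple (3,2,3) → sorted (2,3,3): b_1=2>1, not a PF.
3^3 − 16 = 27 − 16 = 11

11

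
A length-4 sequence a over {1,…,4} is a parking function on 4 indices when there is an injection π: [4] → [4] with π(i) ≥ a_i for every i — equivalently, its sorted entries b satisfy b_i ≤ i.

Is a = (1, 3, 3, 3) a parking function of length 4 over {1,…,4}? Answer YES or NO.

Order a: b = (1, 3, 3, 3).
  b_1=1 ≤ 1
  b_2=3 > 2
  fails at i=2 ⇒ NO

NO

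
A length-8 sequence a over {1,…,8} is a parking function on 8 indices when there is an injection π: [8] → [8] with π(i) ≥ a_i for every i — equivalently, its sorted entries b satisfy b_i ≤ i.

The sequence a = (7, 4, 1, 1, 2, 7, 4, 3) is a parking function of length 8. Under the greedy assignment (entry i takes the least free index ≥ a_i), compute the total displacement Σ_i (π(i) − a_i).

7

Σπ = 36 ({1..8} each once); Σa = 7+4+1+1+2+7+4+3 = 29; disp = 36−29 = 7.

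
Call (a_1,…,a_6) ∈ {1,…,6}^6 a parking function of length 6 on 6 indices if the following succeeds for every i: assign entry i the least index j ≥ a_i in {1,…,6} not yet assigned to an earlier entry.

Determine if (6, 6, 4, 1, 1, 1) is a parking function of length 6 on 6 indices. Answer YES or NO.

Sorted: b = (1, 1, 1, 4, 6, 6).
  b_1=1 ≤ 1
  b_2=1 ≤ 2
  b_3=1 ≤ 3
  b_4=4 ≤ 4
  b_5=6 > 5
  fails at i=5 ⇒ NO

NO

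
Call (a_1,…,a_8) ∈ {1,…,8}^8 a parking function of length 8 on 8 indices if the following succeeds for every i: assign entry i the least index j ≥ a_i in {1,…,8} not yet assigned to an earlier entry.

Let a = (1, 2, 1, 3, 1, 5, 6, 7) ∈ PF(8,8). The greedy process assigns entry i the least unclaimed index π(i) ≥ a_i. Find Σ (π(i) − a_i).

10

Σπ = 36 ({1..8} each once); Σa = 1+2+1+3+1+5+6+7 = 26; disp = 36−26 = 10.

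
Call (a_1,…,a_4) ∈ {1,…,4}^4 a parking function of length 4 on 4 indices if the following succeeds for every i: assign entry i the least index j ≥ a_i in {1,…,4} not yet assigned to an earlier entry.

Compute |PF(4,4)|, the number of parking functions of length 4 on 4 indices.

125

|PF| = (4−4+1)·(4+1)^(4−1) = 1×125 = 125 (Pollak)
E.g. (3,1,1,2) → sorted (1,1,2,3): b_i ≤ i ∀i, a PF.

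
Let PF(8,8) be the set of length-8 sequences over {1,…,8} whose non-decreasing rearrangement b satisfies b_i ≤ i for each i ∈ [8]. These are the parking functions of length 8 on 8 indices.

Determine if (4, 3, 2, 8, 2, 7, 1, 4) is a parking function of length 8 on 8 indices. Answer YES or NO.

YES

Sorted: b = (1, 2, 2, 3, 4, 4, 7, 8).
  b_1=1 ≤ 1
  b_2=2 ≤ 2
  b_3=2 ≤ 3
  b_4=3 ≤ 4
  b_5=4 ≤ 5
  b_6=4 ≤ 6
  b_7=7 ≤ 7
  b_8=8 ≤ 8
All bounds hold ⇒ YES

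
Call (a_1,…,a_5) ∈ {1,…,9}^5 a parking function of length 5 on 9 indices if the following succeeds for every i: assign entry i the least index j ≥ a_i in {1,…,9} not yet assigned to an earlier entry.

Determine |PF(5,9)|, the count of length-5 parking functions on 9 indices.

#PF = 5·10^4 = 5·10000 = 50000
Example (6,2,8,5,7) → sorted (2,5,6,7,8): b_i ≤ 4+i ∀i, a PF.

50000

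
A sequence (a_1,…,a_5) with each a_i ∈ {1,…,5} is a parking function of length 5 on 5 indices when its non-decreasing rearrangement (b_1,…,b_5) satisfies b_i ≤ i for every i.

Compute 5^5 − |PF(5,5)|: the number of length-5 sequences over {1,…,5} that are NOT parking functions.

1829

#PF = (6−5)·6^(5−1) = 1·1296 = 1296 (Pollak)
Example (5,5,1,5,5) → sorted (1,5,5,5,5): b_2=5>2, not a PF.
Total 3125; non-PF = 3125−1296 = 1829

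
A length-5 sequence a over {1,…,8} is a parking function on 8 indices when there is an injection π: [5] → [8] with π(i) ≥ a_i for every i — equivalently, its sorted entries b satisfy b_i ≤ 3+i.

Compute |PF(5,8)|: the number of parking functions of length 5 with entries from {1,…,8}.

26244

Count = (8+1−5)·(8+1)^{5−1} = 4×6561 = 26244 (Konheim–Weiss)
One tuple (6,3,1,6,4) → sorted (1,3,4,6,6): b_i ≤ 3+i ∀i, a PF.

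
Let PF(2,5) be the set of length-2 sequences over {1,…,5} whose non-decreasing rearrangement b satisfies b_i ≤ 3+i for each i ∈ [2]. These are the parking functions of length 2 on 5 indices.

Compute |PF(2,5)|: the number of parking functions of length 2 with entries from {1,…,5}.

Count = 4·6^1 = 4 · 6 = 24
Example (5,4) → sorted (4,5): b_i ≤ 3+i ∀i, a PF.

24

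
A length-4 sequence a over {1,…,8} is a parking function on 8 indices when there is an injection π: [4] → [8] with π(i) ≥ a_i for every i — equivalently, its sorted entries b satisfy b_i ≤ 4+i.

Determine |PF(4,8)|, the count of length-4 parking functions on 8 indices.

3645

Count = (8−4+1)·(8+1)^(4−1) = 5·729 = 3645 (Konheim–Weiss)
Example (1,6,6,5) → sorted (1,5,6,6): b_i ≤ 4+i ∀i, a PF.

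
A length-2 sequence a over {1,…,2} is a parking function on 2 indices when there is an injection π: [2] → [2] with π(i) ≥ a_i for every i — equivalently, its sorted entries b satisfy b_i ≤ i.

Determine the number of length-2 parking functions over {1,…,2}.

3

|PF| = 1·3^1 = 1×3 = 3 [KW]
Check (1,2) → sorted (1,2): b_i ≤ i ∀i, a PF.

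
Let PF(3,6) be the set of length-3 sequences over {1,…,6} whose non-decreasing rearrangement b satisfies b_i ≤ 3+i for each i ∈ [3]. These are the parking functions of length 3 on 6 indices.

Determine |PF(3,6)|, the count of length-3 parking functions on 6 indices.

196

Count = (6−3+1)·(6+1)^(3−1) = 4 · 49 = 196
One tuple (5,5,3) → sorted (3,5,5): b_i ≤ 3+i ∀i, a PF.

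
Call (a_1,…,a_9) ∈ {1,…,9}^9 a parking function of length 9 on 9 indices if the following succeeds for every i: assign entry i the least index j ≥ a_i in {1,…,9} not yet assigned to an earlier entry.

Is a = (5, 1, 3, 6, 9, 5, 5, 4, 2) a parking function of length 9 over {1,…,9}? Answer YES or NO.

Sorted: b = (1, 2, 3, 4, 5, 5, 5, 6, 9).
  b_1=1 ≤ 1
  b_2=2 ≤ 2
  b_3=3 ≤ 3
  b_4=4 ≤ 4
  b_5=5 ≤ 5
  b_6=5 ≤ 6
  b_7=5 ≤ 7
  b_8=6 ≤ 8
  b_9=9 ≤ 9
All bounds hold ⇒ YES

YES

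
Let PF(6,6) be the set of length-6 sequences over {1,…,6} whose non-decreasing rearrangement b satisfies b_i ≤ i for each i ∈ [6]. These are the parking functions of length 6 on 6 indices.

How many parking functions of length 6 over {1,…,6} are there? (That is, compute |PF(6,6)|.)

#PF = (6+1−6)·(6+1)^{6−1} = 1·16807 = 16807 [KW]
E.g. (3,5,4,1,2,1) → sorted (1,1,2,3,4,5): b_i ≤ i ∀i, a PF.

16807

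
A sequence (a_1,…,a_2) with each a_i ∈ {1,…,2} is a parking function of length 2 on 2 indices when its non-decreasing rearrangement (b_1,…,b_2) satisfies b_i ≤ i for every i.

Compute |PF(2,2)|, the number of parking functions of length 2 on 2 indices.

3

Count = 1·3^1 = 1×3 = 3 (Pollak)
Check (1,1) → sorted (1,1): b_i ≤ i ∀i, a PF.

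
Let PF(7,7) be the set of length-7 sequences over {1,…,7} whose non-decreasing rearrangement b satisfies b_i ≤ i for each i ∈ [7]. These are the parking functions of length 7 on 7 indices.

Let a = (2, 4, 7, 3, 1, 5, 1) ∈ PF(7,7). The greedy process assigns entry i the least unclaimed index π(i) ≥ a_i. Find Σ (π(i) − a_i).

Σπ(i) = 1+…+7 = 28; Σa = 2+4+7+3+1+5+1 = 23; disp = 28−23 = 5.

5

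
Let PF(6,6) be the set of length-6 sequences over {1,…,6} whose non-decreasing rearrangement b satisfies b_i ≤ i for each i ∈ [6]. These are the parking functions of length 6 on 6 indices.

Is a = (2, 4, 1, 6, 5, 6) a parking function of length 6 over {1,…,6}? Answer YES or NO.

NO

Sorted: b = (1, 2, 4, 5, 6, 6).
  b_1=1 ≤ 1
  b_2=2 ≤ 2
  b_3=4 > 3
  fails at i=3 ⇒ NO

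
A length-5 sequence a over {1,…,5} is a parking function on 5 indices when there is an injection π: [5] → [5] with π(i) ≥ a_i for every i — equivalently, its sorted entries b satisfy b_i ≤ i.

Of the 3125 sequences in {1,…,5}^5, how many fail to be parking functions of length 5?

|PF| = 1·6^4 = 1·1296 = 1296 (Konheim–Weiss)
Check (2,5,2,5,4) → sorted (2,2,4,5,5): b_1=2>1, not a PF.
Total 3125; non-PF = 3125−1296 = 1829

1829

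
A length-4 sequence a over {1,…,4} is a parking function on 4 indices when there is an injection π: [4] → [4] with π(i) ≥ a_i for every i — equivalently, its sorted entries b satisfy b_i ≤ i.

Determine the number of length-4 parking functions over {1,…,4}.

125

|PF(4,4)| = (5−4)·5^(4−1) = 1·125 = 125 (Konheim–Weiss)
Example (3,1,2,2) → sorted (1,2,2,3): b_i ≤ i ∀i, a PF.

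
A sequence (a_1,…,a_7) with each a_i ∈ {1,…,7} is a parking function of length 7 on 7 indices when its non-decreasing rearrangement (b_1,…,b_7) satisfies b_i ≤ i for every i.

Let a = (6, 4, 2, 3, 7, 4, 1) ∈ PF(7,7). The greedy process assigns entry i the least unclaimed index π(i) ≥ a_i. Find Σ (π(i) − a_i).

Σπ = 28 ({1..7} each once); Σa = 6+4+2+3+7+4+1 = 27; disp = 28−27 = 1.

1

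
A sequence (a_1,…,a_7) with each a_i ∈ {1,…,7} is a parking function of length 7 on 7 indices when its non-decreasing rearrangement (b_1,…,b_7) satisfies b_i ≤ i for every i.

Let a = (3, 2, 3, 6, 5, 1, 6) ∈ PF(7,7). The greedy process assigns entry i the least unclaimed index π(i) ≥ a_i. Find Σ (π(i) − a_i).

2

Σπ(i) = 1+…+7 = 28; Σa = 3+2+3+6+5+1+6 = 26; disp = 28−26 = 2.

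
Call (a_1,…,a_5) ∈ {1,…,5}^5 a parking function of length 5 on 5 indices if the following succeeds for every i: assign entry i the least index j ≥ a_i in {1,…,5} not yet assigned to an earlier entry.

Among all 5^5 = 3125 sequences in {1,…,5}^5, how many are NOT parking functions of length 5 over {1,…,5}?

Count = (5−5+1)·(5+1)^(5−1) = 1×1296 = 1296 (Pollak)
One tuple (4,5,5,5,1) → sorted (1,4,5,5,5): b_2=4>2, not a PF.
So 3125 − 1296 = 1829 fail.

1829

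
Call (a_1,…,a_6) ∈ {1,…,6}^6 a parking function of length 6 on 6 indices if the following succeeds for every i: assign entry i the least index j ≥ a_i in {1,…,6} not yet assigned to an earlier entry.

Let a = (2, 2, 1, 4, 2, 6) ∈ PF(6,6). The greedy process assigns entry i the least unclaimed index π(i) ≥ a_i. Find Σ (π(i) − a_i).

Σπ = 21 ({1..6} each once); Σa = 2+2+1+4+2+6 = 17; disp = 21−17 = 4.

4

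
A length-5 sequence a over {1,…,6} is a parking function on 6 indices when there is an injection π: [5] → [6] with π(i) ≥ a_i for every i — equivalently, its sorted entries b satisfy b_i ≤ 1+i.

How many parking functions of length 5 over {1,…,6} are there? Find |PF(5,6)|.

4802

#PF = (6+1−5)·(6+1)^{5−1} = 2×2401 = 4802 (Pollak)
One tuple (5,3,1,6,3) → sorted (1,3,3,5,6): b_i ≤ 1+i ∀i, a PF.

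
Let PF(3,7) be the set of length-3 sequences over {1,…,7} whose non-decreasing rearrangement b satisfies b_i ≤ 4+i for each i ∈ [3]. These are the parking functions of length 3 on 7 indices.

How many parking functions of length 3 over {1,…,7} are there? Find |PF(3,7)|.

320

|PF| = (7−3+1)·(7+1)^(3−1) = 5 · 64 = 320 (Pollak)
Example (4,6,6) → sorted (4,6,6): b_i ≤ 4+i ∀i, a PF.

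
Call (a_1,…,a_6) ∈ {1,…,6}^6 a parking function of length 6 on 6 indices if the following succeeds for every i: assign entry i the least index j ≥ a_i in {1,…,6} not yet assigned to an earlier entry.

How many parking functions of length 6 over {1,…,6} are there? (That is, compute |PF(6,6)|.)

16807

|PF(6,6)| = 1·7^5 = 1·16807 = 16807
One tuple (3,1,2,5,3,3) → sorted (1,2,3,3,3,5): b_i ≤ i ∀i, a PF.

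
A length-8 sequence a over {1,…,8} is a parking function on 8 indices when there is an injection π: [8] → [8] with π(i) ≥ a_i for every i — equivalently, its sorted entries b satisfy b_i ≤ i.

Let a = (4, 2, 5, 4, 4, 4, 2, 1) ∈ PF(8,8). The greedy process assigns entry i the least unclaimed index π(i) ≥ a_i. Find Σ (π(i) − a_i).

Σπ = 8·9/2 = 36 (π permutes [8]); Σa = 4+2+5+4+4+4+2+1 = 26; disp = 36−26 = 10.

10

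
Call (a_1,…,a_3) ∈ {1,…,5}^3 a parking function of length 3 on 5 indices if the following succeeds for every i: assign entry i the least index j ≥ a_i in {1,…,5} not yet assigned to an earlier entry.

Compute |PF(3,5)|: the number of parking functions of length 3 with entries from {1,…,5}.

|PF| = (6−3)·6^(3−1) = 3×36 = 108
E.g. (3,1,3) → sorted (1,3,3): b_i ≤ 2+i ∀i, a PF.

108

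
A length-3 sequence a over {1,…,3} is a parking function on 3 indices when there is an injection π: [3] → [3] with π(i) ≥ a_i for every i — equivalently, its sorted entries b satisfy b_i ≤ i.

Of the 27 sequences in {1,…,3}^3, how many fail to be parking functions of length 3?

11

|PF| = (4−3)·4^(3−1) = 1×16 = 16 (Pollak)
One tuple (3,1,3) → sorted (1,3,3): b_2=3>2, not a PF.
So 27 − 16 = 11 fail.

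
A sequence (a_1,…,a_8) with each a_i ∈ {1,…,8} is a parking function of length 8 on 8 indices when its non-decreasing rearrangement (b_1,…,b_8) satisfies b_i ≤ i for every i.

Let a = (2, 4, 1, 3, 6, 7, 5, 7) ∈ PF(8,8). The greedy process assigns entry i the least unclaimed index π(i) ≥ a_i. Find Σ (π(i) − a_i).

1

Σπ = 36 ({1..8} each once); Σa = 2+4+1+3+6+7+5+7 = 35; disp = 36−35 = 1.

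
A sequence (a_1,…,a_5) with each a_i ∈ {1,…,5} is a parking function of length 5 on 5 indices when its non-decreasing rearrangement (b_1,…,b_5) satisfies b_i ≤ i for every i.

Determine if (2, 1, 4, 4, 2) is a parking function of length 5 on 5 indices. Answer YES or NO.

YES

Sorted: b = (1, 2, 2, 4, 4).
  b_1=1 ≤ 1
  b_2=2 ≤ 2
  b_3=2 ≤ 3
  b_4=4 ≤ 4
  b_5=4 ≤ 5
All bounds hold ⇒ YES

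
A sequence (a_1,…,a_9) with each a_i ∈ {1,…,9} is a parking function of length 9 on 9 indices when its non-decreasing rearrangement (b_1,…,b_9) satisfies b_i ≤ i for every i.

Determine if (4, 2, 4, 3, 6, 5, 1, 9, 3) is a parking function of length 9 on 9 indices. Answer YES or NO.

YES

Rearranged: b = (1, 2, 3, 3, 4, 4, 5, 6, 9).
  b_1=1 ≤ 1
  b_2=2 ≤ 2
  b_3=3 ≤ 3
  b_4=3 ≤ 4
  b_5=4 ≤ 5
  b_6=4 ≤ 6
  b_7=5 ≤ 7
  b_8=6 ≤ 8
  b_9=9 ≤ 9
All bounds hold ⇒ YES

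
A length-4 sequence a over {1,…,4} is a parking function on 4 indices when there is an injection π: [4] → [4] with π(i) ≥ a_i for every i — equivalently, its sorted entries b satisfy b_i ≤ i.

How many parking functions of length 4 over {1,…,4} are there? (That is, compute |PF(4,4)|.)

|PF| = (4+1−4)·(4+1)^{4−1} = 1×125 = 125
One tuple (1,2,2,4) → sorted (1,2,2,4): b_i ≤ i ∀i, a PF.

125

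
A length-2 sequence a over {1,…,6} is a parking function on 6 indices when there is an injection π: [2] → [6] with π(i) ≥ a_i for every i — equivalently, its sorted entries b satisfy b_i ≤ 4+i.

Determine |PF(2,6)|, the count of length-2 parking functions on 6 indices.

#PF = (7−2)·7^(2−1) = 5 · 7 = 35 (Konheim–Weiss)
One tuple (3,5) → sorted (3,5): b_i ≤ 4+i ∀i, a PF.

35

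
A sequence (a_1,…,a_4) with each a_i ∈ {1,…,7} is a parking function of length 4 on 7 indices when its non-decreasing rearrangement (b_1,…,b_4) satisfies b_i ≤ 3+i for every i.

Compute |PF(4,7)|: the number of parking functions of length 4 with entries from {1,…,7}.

2048

#PF = (7+1−4)·(7+1)^{4−1} = 4·512 = 2048 [KW]
One tuple (3,2,3,6) → sorted (2,3,3,6): b_i ≤ 3+i ∀i, a PF.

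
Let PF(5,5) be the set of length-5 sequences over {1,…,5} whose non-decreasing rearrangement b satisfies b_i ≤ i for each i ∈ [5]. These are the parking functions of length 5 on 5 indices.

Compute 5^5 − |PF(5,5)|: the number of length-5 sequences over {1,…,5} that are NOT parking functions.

Count = 1·6^4 = 1×1296 = 1296 (Konheim–Weiss)
E.g. (2,4,5,4,5) → sorted (2,4,4,5,5): b_1=2>1, not a PF.
5^5 − 1296 = 3125 − 1296 = 1829

1829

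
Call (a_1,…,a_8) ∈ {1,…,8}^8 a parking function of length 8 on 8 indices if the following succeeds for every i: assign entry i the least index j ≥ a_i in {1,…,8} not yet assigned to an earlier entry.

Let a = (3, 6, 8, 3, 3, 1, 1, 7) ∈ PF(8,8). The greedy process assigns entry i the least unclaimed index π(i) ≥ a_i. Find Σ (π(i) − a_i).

Σπ = 8·9/2 = 36 (π permutes [8]); Σa = 3+6+8+3+3+1+1+7 = 32; disp = 36−32 = 4.

4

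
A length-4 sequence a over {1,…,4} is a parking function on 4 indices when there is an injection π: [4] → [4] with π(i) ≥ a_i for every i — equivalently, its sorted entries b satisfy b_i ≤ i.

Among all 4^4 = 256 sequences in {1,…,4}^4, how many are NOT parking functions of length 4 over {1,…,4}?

#PF = (5−4)·5^(4−1) = 1 · 125 = 125 [KW]
One tuple (4,4,1,4) → sorted (1,4,4,4): b_2=4>2, not a PF.
Total 256; non-PF = 256−125 = 131

131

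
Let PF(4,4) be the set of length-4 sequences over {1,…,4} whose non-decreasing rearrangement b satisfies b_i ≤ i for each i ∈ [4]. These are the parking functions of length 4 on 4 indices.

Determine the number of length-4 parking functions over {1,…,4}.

125

|PF| = (4+1−4)·(4+1)^{4−1} = 1×125 = 125 [KW]
Check (1,3,3,2) → sorted (1,2,3,3): b_i ≤ i ∀i, a PF.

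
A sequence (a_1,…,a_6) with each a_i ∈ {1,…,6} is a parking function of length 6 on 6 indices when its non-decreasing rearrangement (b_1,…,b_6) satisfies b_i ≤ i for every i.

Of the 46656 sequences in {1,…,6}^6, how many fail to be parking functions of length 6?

29849

|PF(6,6)| = (7−6)·7^(6−1) = 1·16807 = 16807 (Konheim–Weiss)
One tuple (5,6,5,4,6,6) → sorted (4,5,5,6,6,6): b_1=4>1, not a PF.
Total 46656; non-PF = 46656−16807 = 29849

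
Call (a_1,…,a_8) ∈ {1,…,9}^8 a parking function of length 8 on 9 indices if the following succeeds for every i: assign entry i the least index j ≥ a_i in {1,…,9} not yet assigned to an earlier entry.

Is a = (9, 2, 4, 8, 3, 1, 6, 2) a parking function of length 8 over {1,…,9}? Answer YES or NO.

YES

Order a: b = (1, 2, 2, 3, 4, 6, 8, 9).
  b_1=1 ≤ 2
  b_2=2 ≤ 3
  b_3=2 ≤ 4
  b_4=3 ≤ 5
  b_5=4 ≤ 6
  b_6=6 ≤ 7
  b_7=8 ≤ 8
  b_8=9 ≤ 9
All bounds hold ⇒ YES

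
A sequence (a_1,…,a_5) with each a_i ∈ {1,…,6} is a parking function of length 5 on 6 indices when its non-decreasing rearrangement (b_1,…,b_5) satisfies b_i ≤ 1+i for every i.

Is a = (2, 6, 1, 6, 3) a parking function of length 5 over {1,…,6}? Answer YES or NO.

Sorted: b = (1, 2, 3, 6, 6).
  b_1=1 ≤ 2
  b_2=2 ≤ 3
  b_3=3 ≤ 4
  b_4=6 > 5
  fails at i=4 ⇒ NO

NO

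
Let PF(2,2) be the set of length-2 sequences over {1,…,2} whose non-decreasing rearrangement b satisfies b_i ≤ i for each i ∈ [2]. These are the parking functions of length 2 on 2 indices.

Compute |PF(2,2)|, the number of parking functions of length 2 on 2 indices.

|PF| = (2−2+1)·(2+1)^(2−1) = 1·3 = 3 (Konheim–Weiss)
E.g. (2,1) → sorted (1,2): b_i ≤ i ∀i, a PF.

3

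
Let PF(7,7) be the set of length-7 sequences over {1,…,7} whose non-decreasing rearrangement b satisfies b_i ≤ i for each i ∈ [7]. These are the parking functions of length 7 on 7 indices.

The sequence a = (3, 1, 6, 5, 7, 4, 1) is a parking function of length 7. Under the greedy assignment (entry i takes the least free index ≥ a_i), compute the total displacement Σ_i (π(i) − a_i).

1

Σπ = 28 ({1..7} each once); Σa = 3+1+6+5+7+4+1 = 27; disp = 28−27 = 1.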